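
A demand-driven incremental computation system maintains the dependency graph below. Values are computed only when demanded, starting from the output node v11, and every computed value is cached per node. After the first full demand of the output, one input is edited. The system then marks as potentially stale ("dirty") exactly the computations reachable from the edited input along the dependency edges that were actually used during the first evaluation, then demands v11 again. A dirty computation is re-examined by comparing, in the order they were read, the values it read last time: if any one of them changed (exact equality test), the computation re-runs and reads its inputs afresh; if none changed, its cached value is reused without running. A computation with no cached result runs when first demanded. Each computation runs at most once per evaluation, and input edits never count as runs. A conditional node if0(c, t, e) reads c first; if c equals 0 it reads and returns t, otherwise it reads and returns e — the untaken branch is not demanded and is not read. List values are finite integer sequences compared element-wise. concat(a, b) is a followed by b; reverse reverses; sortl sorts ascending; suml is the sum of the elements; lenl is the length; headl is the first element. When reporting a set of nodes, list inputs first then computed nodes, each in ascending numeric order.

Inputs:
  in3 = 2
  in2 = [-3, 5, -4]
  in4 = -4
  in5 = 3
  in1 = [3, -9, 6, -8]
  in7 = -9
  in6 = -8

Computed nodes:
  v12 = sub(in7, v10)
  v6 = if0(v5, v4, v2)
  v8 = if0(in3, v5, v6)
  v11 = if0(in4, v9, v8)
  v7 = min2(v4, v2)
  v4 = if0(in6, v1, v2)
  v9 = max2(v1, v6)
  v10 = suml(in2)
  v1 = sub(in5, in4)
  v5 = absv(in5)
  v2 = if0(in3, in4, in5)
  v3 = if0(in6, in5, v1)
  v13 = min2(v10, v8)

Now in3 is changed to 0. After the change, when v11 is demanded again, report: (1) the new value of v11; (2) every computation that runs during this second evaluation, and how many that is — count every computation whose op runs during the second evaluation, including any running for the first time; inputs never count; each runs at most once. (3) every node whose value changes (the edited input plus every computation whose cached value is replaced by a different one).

New value of v11: 3.
Computations that run: v8 — 1 in total.
Values that change: in3.
Key observation: a condition flipped, so demand moved to the other branch — v2, v6 are never re-examined.

First evaluation (everything demanded from the output):
  v2 = if0(in3=2 -> else branch in5) = 3
  v5 = absv(3) = 3
  v6 = if0(v5=3 -> else branch v2) = 3
  v8 = if0(in3=2 -> else branch v6) = 3
  v11 = if0(in4=-4 -> else branch v8) = 3

Propagation after the edit:
  v2: marked dirty but never re-examined — demand shifted away from it.
  v6: marked dirty but never re-examined — demand shifted away from it.
  v8: runs — in3 2->0; result 3 (same value as before).
  v11: checked — values it read are unchanged (in4 unchanged, v8 unchanged); reused cached 3 without running.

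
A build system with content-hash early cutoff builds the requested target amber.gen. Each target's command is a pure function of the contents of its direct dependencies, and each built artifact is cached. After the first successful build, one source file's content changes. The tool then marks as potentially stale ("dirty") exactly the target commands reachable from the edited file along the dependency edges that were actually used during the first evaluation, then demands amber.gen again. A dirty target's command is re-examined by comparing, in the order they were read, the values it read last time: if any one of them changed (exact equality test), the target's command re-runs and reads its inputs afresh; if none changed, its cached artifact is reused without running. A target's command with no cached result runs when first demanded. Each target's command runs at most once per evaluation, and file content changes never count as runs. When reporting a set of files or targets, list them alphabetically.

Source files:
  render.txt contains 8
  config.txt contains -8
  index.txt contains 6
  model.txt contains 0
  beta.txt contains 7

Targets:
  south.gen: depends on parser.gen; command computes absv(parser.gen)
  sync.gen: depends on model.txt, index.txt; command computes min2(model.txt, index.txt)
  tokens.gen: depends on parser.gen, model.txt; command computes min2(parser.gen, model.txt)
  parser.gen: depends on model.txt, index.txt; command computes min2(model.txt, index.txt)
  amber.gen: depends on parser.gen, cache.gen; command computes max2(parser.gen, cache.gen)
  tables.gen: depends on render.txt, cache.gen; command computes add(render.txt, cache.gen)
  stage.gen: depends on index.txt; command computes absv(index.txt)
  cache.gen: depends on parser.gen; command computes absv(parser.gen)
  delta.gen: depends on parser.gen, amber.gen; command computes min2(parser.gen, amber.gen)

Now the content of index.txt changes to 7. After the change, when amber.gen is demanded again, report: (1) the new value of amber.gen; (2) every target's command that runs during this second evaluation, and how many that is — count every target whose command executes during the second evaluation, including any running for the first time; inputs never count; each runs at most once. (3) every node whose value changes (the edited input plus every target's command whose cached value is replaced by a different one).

New value of amber.gen: 0.
Target commands that run: parser.gen — 1 in total.
Values that change: index.txt.
Key observation: the change is absorbed at parser.gen — it re-runs but produces the same value, and the output's value is unchanged.

First evaluation (everything demanded from the output):
  parser.gen = min2(0, 6) = 0
  cache.gen = absv(0) = 0
  amber.gen = max2(0, 0) = 0

Propagation after the edit:
  parser.gen: runs — index.txt 6->7; result 0 (same value as before).
  cache.gen: checked — values it read are unchanged (parser.gen unchanged); reused cached 0 without running.
  amber.gen: checked — values it read are unchanged (parser.gen unchanged, cache.gen unchanged); reused cached 0 without running.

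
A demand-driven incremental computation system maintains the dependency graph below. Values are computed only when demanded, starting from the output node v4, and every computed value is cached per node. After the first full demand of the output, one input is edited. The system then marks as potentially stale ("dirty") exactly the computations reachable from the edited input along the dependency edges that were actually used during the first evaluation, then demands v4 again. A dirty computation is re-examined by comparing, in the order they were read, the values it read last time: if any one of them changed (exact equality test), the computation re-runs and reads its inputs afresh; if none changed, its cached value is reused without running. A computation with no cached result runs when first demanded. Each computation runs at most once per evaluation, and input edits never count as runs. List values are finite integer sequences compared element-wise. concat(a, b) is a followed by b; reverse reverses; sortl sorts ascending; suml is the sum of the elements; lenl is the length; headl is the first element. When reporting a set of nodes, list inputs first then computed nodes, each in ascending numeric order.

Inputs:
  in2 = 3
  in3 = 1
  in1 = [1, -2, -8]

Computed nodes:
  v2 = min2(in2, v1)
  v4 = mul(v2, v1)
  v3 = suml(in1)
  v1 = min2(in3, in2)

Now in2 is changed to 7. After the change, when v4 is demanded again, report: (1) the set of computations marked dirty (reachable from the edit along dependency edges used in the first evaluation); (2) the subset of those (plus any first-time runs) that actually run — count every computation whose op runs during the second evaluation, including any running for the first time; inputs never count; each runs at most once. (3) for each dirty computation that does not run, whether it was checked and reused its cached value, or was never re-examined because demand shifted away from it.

Marked dirty: v1, v2, v4.
Computations that run: v1, v2 — 2 in total.
Checked but reused from cache: v4.
Key observation: the cutoff stops propagation at v4 — its inputs' values are unchanged, so it reuses its cache.

First evaluation (everything demanded from the output):
  v1 = min2(1, 3) = 1
  v2 = min2(3, 1) = 1
  v4 = mul(1, 1) = 1

Propagation after the edit:
  v1: runs — in2 3->7; result 1 (same value as before).
  v2: runs — in2 3->7; result 1 (same value as before).
  v4: checked — values it read are unchanged (v2 unchanged, v1 unchanged); reused cached 1 without running.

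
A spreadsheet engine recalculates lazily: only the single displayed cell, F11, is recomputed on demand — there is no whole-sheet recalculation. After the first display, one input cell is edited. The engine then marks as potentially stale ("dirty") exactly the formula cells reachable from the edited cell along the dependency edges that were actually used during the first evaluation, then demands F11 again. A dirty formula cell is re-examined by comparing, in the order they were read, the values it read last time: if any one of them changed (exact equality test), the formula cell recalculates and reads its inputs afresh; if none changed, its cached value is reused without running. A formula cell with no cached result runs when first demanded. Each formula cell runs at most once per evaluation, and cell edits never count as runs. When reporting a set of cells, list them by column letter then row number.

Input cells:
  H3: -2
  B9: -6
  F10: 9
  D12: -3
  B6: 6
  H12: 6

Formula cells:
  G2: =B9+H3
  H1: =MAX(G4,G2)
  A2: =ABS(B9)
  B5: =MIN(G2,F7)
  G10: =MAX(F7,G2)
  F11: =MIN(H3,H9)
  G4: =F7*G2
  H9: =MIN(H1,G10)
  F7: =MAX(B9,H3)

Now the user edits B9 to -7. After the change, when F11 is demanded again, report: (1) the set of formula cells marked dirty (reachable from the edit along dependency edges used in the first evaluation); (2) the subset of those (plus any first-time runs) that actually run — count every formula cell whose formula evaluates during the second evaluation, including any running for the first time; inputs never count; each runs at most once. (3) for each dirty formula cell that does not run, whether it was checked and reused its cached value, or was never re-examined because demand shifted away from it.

First evaluation (everything demanded from the output):
  F7 = MAX(-6, -2) = -2
  G2 = -6 + -2 = -8
  G4 = -2 * -8 = 16
  G10 = MAX(-2, -8) = -2
  H1 = MAX(16, -8) = 16
  H9 = MIN(16, -2) = -2
  F11 = MIN(-2, -2) = -2

Propagation after the edit:
  F7: runs — B9 -6->-7; result -2 (same value as before).
  G2: runs — B9 -6->-7; result -9.
  G4: runs — G2 -8->-9; result 18.
  G10: runs — G2 -8->-9; result -2 (same value as before).
  H1: runs — G4 16->18; G2 -8->-9; result 18.
  H9: runs — H1 16->18; result -2 (same value as before).
  F11: checked — values it read are unchanged (H3 unchanged, H9 unchanged); reused cached -2 without running.

Key observation: the cutoff stops propagation at F11 — its inputs' values are unchanged, so it reuses its cache.

Marked dirty: F7, F11, G2, G4, G10, H1, H9.
Formula cells that run: F7, G2, G4, G10, H1, H9 — 6 in total.
Checked but reused from cache: F11.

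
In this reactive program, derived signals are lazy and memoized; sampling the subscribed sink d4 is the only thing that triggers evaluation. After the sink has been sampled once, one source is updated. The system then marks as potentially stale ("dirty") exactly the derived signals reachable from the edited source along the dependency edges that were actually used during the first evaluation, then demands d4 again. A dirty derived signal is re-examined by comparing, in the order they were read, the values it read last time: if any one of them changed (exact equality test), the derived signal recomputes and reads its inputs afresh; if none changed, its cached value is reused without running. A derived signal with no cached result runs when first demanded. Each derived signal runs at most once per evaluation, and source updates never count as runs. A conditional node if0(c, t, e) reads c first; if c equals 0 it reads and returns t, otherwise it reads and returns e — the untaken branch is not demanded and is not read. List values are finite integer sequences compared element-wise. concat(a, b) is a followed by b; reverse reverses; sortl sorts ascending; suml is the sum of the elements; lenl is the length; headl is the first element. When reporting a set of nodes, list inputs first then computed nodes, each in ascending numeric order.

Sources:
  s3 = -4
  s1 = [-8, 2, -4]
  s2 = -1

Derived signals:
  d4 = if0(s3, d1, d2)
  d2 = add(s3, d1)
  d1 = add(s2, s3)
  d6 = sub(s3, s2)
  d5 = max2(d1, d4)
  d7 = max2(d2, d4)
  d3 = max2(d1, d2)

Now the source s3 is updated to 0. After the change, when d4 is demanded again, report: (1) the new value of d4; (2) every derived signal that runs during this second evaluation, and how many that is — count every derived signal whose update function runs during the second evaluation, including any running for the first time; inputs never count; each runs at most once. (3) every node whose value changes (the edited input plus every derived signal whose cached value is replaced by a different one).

First demand of the output computes:
  d1 = add(-1, -4) = -5
  d2 = add(-4, -5) = -9
  d4 = if0(s3=-4 -> else branch d2) = -9

After the edit, cleaning proceeds:
  d1: a read changed (s3 -4->0) — executes, giving -1.
  d2: stays stale; no demand reaches it after the flip.
  d4: a read changed (s3 -4->0) — executes, giving -1.

Note the branch switch — demand abandons d2, which is never re-examined.

Demanding d4 again yields -1.
2 derived signals run: d1, d4.
The nodes whose values change: s3, d1, d4.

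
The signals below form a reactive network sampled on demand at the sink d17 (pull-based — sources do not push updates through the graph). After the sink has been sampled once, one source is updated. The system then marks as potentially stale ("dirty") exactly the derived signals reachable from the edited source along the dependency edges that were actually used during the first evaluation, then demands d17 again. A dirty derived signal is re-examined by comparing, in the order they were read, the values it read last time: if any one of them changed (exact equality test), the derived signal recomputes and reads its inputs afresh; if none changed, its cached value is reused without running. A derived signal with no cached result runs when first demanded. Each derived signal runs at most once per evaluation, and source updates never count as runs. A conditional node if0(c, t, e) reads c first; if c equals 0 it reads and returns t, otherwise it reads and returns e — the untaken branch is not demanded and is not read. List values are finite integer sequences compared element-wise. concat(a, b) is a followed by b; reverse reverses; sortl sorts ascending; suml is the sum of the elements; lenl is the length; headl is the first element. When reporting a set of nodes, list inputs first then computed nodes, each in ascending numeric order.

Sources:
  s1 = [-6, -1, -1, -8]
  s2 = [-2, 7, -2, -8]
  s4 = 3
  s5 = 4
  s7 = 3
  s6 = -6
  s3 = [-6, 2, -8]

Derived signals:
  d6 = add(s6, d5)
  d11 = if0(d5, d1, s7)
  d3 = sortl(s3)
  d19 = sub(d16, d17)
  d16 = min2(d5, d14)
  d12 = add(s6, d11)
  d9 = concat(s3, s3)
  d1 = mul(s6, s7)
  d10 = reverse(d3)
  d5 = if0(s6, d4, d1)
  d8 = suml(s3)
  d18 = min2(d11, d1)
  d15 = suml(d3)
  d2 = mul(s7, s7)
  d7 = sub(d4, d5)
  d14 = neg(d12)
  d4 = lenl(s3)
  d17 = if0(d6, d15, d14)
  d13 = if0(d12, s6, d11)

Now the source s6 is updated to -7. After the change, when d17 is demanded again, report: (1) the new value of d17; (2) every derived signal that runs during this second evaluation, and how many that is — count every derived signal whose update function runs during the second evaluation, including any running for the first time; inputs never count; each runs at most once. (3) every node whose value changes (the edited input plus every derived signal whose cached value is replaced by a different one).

d17 now evaluates to 4.
Run set: d1, d5, d6, d11, d12, d14, d17 (7 run).
Changed values: s6, d1, d5, d6, d12, d14, d17.

Initial pass — values computed on the first demand:
  d1 = mul(-6, 3) = -18
  d5 = if0(s6=-6 -> else branch d1) = -18
  d6 = add(-6, -18) = -24
  d11 = if0(d5=-18 -> else branch s7) = 3
  d12 = add(-6, 3) = -3
  d14 = neg(-3) = 3
  d17 = if0(d6=-24 -> else branch d14) = 3

Second demand — change propagation:
  d1: re-runs because s6 -6->-7; new result -21.
  d5: re-runs because s6 -6->-7; d1 -18->-21; new result -21.
  d6: re-runs because s6 -6->-7; d5 -18->-21; new result -28.
  d11: re-runs because d5 -18->-21; new result 3 (unchanged).
  d12: re-runs because s6 -6->-7; new result -4.
  d14: re-runs because d12 -3->-4; new result 4.
  d17: re-runs because d6 -24->-28; d14 3->4; new result 4.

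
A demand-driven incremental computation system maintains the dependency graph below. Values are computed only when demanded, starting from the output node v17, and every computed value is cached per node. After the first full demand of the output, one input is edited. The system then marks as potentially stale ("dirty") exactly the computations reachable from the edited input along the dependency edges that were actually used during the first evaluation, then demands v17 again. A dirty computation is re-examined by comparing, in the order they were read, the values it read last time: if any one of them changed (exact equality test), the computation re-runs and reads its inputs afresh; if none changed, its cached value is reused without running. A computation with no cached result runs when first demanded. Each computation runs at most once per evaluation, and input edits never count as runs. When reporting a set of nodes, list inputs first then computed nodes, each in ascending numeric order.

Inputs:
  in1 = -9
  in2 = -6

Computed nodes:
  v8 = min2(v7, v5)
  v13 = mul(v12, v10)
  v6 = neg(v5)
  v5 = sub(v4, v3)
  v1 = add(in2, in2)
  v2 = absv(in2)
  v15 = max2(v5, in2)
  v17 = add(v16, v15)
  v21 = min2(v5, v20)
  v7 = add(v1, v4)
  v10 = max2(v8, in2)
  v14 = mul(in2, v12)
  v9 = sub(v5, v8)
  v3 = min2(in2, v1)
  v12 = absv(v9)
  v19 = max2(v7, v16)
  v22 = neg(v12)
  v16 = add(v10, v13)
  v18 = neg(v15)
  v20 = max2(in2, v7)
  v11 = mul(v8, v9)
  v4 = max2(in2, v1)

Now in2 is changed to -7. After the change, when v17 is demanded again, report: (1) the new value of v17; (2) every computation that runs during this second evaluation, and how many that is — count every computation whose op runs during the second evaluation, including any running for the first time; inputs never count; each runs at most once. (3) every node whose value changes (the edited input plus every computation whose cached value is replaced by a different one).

New value of v17: -196.
Computations that run: v1, v3, v4, v5, v7, v8, v9, v10, v12, v13, v15, v16, v17 — 13 in total.
Values that change: in2, v1, v3, v4, v5, v7, v8, v9, v10, v12, v13, v15, v16, v17.

First evaluation (everything demanded from the output):
  v1 = add(-6, -6) = -12
  v3 = min2(-6, -12) = -12
  v4 = max2(-6, -12) = -6
  v5 = sub(-6, -12) = 6
  v7 = add(-12, -6) = -18
  v8 = min2(-18, 6) = -18
  v9 = sub(6, -18) = 24
  v10 = max2(-18, -6) = -6
  v12 = absv(24) = 24
  v13 = mul(24, -6) = -144
  v15 = max2(6, -6) = 6
  v16 = add(-6, -144) = -150
  v17 = add(-150, 6) = -144

Propagation after the edit:
  v1: runs — in2 -6->-7; in2 -6->-7; result -14.
  v3: runs — in2 -6->-7; v1 -12->-14; result -14.
  v4: runs — in2 -6->-7; v1 -12->-14; result -7.
  v5: runs — v4 -6->-7; v3 -12->-14; result 7.
  v7: runs — v1 -12->-14; v4 -6->-7; result -21.
  v8: runs — v7 -18->-21; v5 6->7; result -21.
  v9: runs — v5 6->7; v8 -18->-21; result 28.
  v10: runs — v8 -18->-21; in2 -6->-7; result -7.
  v12: runs — v9 24->28; result 28.
  v13: runs — v12 24->28; v10 -6->-7; result -196.
  v15: runs — v5 6->7; in2 -6->-7; result 7.
  v16: runs — v10 -6->-7; v13 -144->-196; result -203.
  v17: runs — v16 -150->-203; v15 6->7; result -196.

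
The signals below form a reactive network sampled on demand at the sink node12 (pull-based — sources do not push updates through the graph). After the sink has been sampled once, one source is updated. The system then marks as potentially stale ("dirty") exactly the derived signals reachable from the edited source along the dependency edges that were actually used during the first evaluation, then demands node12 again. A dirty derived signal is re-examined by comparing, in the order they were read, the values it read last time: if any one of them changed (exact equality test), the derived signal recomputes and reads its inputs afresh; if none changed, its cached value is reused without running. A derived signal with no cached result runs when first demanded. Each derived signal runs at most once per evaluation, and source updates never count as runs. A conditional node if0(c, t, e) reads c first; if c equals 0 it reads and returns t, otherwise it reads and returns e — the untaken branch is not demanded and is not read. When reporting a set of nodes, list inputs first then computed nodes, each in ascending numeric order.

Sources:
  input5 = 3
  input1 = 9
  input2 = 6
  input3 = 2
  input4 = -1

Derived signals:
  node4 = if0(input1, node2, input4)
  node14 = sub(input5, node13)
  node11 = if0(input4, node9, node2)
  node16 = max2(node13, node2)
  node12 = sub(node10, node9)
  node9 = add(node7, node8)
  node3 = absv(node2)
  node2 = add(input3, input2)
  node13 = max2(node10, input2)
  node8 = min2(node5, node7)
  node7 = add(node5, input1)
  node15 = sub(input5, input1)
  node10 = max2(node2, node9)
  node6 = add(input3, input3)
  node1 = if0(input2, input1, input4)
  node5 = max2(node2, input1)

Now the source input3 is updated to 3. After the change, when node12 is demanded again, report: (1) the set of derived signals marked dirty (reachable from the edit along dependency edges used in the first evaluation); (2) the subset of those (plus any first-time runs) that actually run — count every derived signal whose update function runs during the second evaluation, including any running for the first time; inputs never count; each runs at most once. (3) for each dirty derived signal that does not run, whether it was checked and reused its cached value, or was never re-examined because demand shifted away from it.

Initial pass — values computed on the first demand:
  node2 = add(2, 6) = 8
  node5 = max2(8, 9) = 9
  node7 = add(9, 9) = 18
  node8 = min2(9, 18) = 9
  node9 = add(18, 9) = 27
  node10 = max2(8, 27) = 27
  node12 = sub(27, 27) = 0

Second demand — change propagation:
  node2: re-runs because input3 2->3; new result 9.
  node5: re-runs because node2 8->9; new result 9 (unchanged).
  node7: re-examined; everything it read last time is the same (node5 unchanged, input1 unchanged) — cache 18 kept, no run.
  node8: re-examined; everything it read last time is the same (node5 unchanged, node7 unchanged) — cache 9 kept, no run.
  node9: re-examined; everything it read last time is the same (node7 unchanged, node8 unchanged) — cache 27 kept, no run.
  node10: re-runs because node2 8->9; new result 27 (unchanged).
  node12: re-examined; everything it read last time is the same (node10 unchanged, node9 unchanged) — cache 0 kept, no run.

The important point: at node7 every value read last time is unchanged, so the dirty flag clears without a run.

Dirty set: node2, node5, node7, node8, node9, node10, node12.
Run set: node2, node5, node10 (3 run).
Re-examined without running (cache reused): node7, node8, node9, node12.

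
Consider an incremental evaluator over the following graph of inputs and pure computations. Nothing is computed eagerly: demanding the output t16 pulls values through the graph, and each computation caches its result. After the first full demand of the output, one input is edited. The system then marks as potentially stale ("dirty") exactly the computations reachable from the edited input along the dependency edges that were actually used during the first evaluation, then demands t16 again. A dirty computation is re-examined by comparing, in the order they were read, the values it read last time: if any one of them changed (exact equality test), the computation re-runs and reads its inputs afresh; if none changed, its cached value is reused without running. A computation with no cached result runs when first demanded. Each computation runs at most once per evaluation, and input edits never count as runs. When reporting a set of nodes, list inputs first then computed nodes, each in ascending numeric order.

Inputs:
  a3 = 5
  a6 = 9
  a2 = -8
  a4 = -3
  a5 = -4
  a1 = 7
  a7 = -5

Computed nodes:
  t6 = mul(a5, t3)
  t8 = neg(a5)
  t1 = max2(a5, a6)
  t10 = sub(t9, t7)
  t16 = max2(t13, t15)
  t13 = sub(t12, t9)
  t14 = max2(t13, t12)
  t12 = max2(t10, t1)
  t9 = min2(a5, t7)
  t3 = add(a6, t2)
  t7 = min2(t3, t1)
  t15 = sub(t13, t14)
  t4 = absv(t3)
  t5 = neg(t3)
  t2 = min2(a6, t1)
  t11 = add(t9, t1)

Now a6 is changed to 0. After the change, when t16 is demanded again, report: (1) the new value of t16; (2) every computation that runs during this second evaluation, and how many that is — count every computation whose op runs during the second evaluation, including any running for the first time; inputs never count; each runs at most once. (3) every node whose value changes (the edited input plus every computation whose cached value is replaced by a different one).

Initial pass — values computed on the first demand:
  t1 = max2(-4, 9) = 9
  t2 = min2(9, 9) = 9
  t3 = add(9, 9) = 18
  t7 = min2(18, 9) = 9
  t9 = min2(-4, 9) = -4
  t10 = sub(-4, 9) = -13
  t12 = max2(-13, 9) = 9
  t13 = sub(9, -4) = 13
  t14 = max2(13, 9) = 13
  t15 = sub(13, 13) = 0
  t16 = max2(13, 0) = 13

Second demand — change propagation:
  t1: re-runs because a6 9->0; new result 0.
  t2: re-runs because a6 9->0; t1 9->0; new result 0.
  t3: re-runs because a6 9->0; t2 9->0; new result 0.
  t7: re-runs because t3 18->0; t1 9->0; new result 0.
  t9: re-runs because t7 9->0; new result -4 (unchanged).
  t10: re-runs because t7 9->0; new result -4.
  t12: re-runs because t10 -13->-4; t1 9->0; new result 0.
  t13: re-runs because t12 9->0; new result 4.
  t14: re-runs because t13 13->4; t12 9->0; new result 4.
  t15: re-runs because t13 13->4; t14 13->4; new result 0 (unchanged).
  t16: re-runs because t13 13->4; new result 4.

t16 now evaluates to 4.
Run set: t1, t2, t3, t7, t9, t10, t12, t13, t14, t15, t16 (11 run).
Changed values: a6, t1, t2, t3, t7, t10, t12, t13, t14, t16.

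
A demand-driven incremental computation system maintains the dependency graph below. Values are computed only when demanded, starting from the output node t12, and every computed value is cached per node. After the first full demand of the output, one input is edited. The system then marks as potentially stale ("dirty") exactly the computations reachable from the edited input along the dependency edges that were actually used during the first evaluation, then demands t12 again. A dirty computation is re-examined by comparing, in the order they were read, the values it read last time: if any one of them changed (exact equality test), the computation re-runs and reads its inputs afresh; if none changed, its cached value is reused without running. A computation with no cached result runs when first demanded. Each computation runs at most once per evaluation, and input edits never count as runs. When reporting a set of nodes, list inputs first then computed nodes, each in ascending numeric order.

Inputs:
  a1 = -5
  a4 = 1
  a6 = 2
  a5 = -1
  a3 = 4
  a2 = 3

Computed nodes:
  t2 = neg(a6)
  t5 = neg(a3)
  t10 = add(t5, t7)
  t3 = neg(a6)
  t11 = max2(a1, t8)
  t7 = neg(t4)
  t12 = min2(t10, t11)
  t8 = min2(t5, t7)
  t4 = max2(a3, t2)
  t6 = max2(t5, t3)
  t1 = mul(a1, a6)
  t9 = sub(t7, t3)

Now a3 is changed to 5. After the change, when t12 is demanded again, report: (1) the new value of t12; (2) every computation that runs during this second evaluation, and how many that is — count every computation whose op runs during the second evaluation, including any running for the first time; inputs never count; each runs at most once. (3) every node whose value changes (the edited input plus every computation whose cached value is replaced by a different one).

First evaluation (everything demanded from the output):
  t2 = neg(2) = -2
  t4 = max2(4, -2) = 4
  t5 = neg(4) = -4
  t7 = neg(4) = -4
  t8 = min2(-4, -4) = -4
  t10 = add(-4, -4) = -8
  t11 = max2(-5, -4) = -4
  t12 = min2(-8, -4) = -8

Propagation after the edit:
  t4: runs — a3 4->5; result 5.
  t5: runs — a3 4->5; result -5.
  t7: runs — t4 4->5; result -5.
  t8: runs — t5 -4->-5; t7 -4->-5; result -5.
  t10: runs — t5 -4->-5; t7 -4->-5; result -10.
  t11: runs — t8 -4->-5; result -5.
  t12: runs — t10 -8->-10; t11 -4->-5; result -10.

New value of t12: -10.
Computations that run: t4, t5, t7, t8, t10, t11, t12 — 7 in total.
Values that change: a3, t4, t5, t7, t8, t10, t11, t12.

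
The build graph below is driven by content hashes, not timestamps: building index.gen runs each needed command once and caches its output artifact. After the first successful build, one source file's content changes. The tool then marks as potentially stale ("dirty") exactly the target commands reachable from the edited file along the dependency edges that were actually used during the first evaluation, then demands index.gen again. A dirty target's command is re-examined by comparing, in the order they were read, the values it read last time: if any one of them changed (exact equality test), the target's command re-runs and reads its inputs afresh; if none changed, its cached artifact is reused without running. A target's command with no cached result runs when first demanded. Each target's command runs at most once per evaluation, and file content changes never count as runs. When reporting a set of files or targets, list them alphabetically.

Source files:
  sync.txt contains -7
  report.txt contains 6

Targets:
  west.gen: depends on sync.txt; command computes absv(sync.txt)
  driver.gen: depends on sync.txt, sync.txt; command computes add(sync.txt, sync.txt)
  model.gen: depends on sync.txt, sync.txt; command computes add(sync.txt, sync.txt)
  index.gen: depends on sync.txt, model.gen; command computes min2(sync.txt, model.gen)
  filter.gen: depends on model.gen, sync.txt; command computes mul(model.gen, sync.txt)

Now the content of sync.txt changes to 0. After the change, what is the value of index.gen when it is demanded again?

Initial pass — values computed on the first demand:
  model.gen = add(-7, -7) = -14
  index.gen = min2(-7, -14) = -14

Second demand — change propagation:
  model.gen: re-runs because sync.txt -7->0; sync.txt -7->0; new result 0.
  index.gen: re-runs because sync.txt -7->0; model.gen -14->0; new result 0.

index.gen now evaluates to 0.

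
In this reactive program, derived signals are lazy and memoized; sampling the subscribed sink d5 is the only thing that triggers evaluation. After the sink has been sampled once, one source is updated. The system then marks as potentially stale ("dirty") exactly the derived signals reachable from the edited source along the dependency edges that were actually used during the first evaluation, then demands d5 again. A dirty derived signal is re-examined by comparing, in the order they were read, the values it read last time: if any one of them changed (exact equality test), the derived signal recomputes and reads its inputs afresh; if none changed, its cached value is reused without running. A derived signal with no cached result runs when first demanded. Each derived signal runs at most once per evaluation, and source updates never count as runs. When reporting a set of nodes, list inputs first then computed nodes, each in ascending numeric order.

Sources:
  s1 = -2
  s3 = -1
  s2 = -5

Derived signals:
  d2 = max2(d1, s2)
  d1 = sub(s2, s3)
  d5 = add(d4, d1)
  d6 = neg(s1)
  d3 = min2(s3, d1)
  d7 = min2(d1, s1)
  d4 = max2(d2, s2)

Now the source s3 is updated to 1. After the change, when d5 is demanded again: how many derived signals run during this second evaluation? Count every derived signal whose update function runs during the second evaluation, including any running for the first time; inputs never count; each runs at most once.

First demand of the output computes:
  d1 = sub(-5, -1) = -4
  d2 = max2(-4, -5) = -4
  d4 = max2(-4, -5) = -4
  d5 = add(-4, -4) = -8

After the edit, cleaning proceeds:
  d1: a read changed (s3 -1->1) — executes, giving -6.
  d2: a read changed (d1 -4->-6) — executes, giving -5.
  d4: a read changed (d2 -4->-5) — executes, giving -5.
  d5: a read changed (d4 -4->-5; d1 -4->-6) — executes, giving -11.

4 derived signals run: d1, d2, d4, d5.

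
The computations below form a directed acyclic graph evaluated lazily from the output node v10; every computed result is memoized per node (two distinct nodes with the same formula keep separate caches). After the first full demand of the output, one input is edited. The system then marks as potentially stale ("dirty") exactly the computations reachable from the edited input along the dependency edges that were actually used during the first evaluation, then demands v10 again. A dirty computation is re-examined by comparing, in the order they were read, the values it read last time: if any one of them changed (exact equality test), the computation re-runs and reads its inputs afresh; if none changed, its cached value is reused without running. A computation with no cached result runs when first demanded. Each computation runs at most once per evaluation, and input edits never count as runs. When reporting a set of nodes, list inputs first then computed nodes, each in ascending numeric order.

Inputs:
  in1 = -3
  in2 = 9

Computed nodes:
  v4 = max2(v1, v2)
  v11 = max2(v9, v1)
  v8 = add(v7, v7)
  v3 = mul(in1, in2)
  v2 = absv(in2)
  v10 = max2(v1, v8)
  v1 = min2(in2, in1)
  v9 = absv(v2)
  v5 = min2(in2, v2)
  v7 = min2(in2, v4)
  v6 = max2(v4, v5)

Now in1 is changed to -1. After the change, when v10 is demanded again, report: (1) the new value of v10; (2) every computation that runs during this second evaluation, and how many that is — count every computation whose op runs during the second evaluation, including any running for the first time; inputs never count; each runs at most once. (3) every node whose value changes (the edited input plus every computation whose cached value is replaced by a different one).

Demanding v10 again yields 18.
3 computations run: v1, v4, v10.
The nodes whose values change: in1, v1.
Note where the cutoff bites: v7 is checked, finds nothing changed, and keeps its cache.

First demand of the output computes:
  v1 = min2(9, -3) = -3
  v2 = absv(9) = 9
  v4 = max2(-3, 9) = 9
  v7 = min2(9, 9) = 9
  v8 = add(9, 9) = 18
  v10 = max2(-3, 18) = 18

After the edit, cleaning proceeds:
  v1: a read changed (in1 -3->-1) — executes, giving -1.
  v4: a read changed (v1 -3->-1) — executes, giving 9 — identical to its old value.
  v7: dirty, but its reads are unchanged (in2 unchanged, v4 unchanged); cached 9 stands.
  v8: dirty, but its reads are unchanged (v7 unchanged, v7 unchanged); cached 18 stands.
  v10: a read changed (v1 -3->-1) — executes, giving 18 — identical to its old value.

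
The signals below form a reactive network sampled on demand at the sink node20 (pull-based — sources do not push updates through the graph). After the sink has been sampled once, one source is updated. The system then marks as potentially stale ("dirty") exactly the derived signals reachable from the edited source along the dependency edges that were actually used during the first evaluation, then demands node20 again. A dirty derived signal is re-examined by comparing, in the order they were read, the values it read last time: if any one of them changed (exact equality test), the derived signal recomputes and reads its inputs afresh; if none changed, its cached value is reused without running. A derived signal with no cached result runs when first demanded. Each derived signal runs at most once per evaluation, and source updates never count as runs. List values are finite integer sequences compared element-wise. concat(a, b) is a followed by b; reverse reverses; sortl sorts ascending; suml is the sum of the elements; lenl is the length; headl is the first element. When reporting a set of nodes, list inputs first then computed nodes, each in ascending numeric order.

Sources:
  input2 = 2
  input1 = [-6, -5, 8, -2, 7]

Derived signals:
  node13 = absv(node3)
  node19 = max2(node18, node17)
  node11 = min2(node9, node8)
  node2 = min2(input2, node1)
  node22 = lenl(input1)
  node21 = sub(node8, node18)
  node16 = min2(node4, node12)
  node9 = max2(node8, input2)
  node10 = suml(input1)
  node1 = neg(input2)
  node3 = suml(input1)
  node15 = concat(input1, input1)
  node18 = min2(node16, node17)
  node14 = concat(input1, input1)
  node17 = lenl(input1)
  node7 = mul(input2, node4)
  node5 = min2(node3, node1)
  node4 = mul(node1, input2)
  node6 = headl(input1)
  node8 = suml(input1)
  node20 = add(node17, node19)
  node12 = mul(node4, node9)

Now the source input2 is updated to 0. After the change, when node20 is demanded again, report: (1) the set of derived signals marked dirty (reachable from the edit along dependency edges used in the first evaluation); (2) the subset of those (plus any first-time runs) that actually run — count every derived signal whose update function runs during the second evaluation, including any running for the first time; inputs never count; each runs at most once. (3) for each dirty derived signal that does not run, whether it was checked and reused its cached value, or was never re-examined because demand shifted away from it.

Dirty set: node1, node4, node9, node12, node16, node18, node19, node20.
Run set: node1, node4, node9, node12, node16, node18, node19 (7 run).
Re-examined without running (cache reused): node20.
The important point: at node20 every value read last time is unchanged, so the dirty flag clears without a run.

Initial pass — values computed on the first demand:
  node1 = neg(2) = -2
  node4 = mul(-2, 2) = -4
  node8 = suml([-6, -5, 8, -2, 7]) = 2
  node9 = max2(2, 2) = 2
  node12 = mul(-4, 2) = -8
  node16 = min2(-4, -8) = -8
  node17 = lenl([-6, -5, 8, -2, 7]) = 5
  node18 = min2(-8, 5) = -8
  node19 = max2(-8, 5) = 5
  node20 = add(5, 5) = 10

Second demand — change propagation:
  node1: re-runs because input2 2->0; new result 0.
  node4: re-runs because node1 -2->0; input2 2->0; new result 0.
  node9: re-runs because input2 2->0; new result 2 (unchanged).
  node12: re-runs because node4 -4->0; new result 0.
  node16: re-runs because node4 -4->0; node12 -8->0; new result 0.
  node18: re-runs because node16 -8->0; new result 0.
  node19: re-runs because node18 -8->0; new result 5 (unchanged).
  node20: re-examined; everything it read last time is the same (node17 unchanged, node19 unchanged) — cache 10 kept, no run.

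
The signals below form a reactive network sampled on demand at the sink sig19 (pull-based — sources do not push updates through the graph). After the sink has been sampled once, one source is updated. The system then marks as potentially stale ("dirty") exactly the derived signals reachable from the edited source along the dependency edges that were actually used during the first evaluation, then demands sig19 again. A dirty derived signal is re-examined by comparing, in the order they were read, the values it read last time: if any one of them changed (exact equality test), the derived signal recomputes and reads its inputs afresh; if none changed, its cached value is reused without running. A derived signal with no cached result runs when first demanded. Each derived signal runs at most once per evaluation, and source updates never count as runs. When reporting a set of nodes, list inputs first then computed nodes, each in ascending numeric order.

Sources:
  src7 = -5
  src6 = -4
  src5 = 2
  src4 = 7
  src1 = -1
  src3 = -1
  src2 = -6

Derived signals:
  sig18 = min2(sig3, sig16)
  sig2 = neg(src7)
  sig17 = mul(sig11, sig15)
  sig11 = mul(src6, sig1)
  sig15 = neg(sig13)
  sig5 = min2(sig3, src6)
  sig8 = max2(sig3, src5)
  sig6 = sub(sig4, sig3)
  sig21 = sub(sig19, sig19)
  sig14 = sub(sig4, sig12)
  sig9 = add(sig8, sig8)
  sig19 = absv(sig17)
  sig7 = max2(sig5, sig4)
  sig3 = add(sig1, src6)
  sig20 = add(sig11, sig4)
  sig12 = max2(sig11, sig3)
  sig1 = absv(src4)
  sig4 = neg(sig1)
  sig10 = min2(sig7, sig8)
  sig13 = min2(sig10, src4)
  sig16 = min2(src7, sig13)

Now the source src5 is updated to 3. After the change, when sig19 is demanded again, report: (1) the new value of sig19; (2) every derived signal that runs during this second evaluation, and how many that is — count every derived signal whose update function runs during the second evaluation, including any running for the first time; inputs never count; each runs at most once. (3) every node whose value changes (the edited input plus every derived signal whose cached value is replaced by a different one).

Initial pass — values computed on the first demand:
  sig1 = absv(7) = 7
  sig3 = add(7, -4) = 3
  sig4 = neg(7) = -7
  sig5 = min2(3, -4) = -4
  sig7 = max2(-4, -7) = -4
  sig8 = max2(3, 2) = 3
  sig10 = min2(-4, 3) = -4
  sig11 = mul(-4, 7) = -28
  sig13 = min2(-4, 7) = -4
  sig15 = neg(-4) = 4
  sig17 = mul(-28, 4) = -112
  sig19 = absv(-112) = 112

Second demand — change propagation:
  sig8: re-runs because src5 2->3; new result 3 (unchanged).
  sig10: re-examined; everything it read last time is the same (sig7 unchanged, sig8 unchanged) — cache -4 kept, no run.
  sig13: re-examined; everything it read last time is the same (sig10 unchanged, src4 unchanged) — cache -4 kept, no run.
  sig15: re-examined; everything it read last time is the same (sig13 unchanged) — cache 4 kept, no run.
  sig17: re-examined; everything it read last time is the same (sig11 unchanged, sig15 unchanged) — cache -112 kept, no run.
  sig19: re-examined; everything it read last time is the same (sig17 unchanged) — cache 112 kept, no run.

The important point: sig8 recomputes to an identical value, and the output ends up unchanged.

sig19 now evaluates to 112.
Run set: sig8 (1 run).
Changed values: src5.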